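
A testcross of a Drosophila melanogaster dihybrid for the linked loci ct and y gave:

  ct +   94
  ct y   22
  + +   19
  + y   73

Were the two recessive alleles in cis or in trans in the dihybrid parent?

The two most frequent classes are + y (73) and ct + (94); these are the parental (non-recombinant) types.
So the F1 carried + y on one chromosome and ct + on the other — the recessive alleles are on opposite chromosomes (trans / repulsion).

trans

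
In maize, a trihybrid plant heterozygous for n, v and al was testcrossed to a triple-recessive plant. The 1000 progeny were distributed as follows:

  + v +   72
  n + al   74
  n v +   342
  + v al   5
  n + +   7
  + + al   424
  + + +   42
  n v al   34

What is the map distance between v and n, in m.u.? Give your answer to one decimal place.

The two most frequent reciprocal classes, + + al and n v +, are the parental types, so the F1 was + + al / n v +.
The two rarest classes, + v al and n + +, are the double crossovers. Comparing them with the parentals, only the v allele has switched, so v is the middle locus and the order is n – v – al.
Crossovers in the n–v interval produce the single-crossover classes n + al and + v + (74 + 72 = 146) plus the double crossovers (12).
RF(n–v) = (146 + 12) / 1000 = 158/1000 = 0.1580 → 15.8 m.u.

15.8 m.u.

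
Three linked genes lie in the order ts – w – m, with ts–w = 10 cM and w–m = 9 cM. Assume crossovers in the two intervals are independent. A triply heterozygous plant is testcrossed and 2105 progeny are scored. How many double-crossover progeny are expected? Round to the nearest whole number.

Map distances give recombination frequencies of 0.100 and 0.090 for the two intervals.
With no interference, expected double-crossover frequency = 0.100 × 0.090 = 0.00900.
Expected number = 0.00900 × 2105 = 18.95 ≈ 19.

19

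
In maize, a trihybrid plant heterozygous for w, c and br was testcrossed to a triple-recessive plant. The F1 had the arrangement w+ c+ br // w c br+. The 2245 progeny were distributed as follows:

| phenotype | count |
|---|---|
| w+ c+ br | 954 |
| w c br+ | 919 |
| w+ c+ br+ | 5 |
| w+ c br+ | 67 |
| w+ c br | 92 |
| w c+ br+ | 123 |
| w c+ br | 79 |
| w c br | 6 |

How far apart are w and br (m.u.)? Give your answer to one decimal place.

7.0 m.u.

The two rarest classes, w+ c+ br+ and w c br, are the double crossovers. Comparing them with the parentals, only the br allele has switched, so br is the middle locus and the order is w – br – c.
Crossovers in the w–br interval produce the single-crossover classes w c+ br and w+ c br+ (79 + 67 = 146) plus the double crossovers (11).
RF(w–br) = (146 + 11) / 2245 = 157/2245 = 0.0699 → 7.0 m.u.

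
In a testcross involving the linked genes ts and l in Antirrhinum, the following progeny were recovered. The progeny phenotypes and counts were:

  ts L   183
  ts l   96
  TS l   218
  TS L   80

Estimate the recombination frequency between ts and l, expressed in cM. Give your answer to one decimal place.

30.5 cM

The two most frequent classes, TS l (218) and ts L (183), are the parental types, so the F1 was TS l / ts L.
The recombinant classes are TS L and ts l: 80 + 96 = 176.
Recombination frequency = 176/577 = 0.3050 ≈ 30.5%, i.e. 30.5 cM.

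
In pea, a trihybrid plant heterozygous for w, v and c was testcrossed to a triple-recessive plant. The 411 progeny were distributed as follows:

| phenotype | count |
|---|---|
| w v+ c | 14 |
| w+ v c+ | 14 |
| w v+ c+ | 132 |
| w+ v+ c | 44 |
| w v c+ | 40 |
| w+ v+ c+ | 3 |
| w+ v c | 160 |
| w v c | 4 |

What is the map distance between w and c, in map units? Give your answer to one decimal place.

The two most frequent reciprocal classes, w+ v c and w v+ c+, are the parental types, so the F1 was w+ v c / w v+ c+.
The two rarest classes, w v c and w+ v+ c+, are the double crossovers. Comparing them with the parentals, only the w allele has switched, so w is the middle locus and the order is v – w – c.
Crossovers in the w–c interval produce the single-crossover classes w+ v c+ and w v+ c (14 + 14 = 28) plus the double crossovers (7).
RF(w–c) = (28 + 7) / 411 = 35/411 = 0.0852 → 8.5 map units.

8.5 map units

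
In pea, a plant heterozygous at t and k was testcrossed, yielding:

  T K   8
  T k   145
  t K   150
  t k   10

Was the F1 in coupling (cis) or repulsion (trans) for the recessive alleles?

trans

The two most frequent classes are T k (145) and t K (150); these are the parental (non-recombinant) types.
So the F1 carried T k on one chromosome and t K on the other — the recessive alleles are on opposite chromosomes (trans / repulsion).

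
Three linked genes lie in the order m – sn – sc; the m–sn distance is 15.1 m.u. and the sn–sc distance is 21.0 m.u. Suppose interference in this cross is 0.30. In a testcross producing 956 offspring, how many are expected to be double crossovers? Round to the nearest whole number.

21

Map distances give recombination frequencies of 0.151 and 0.210 for the two intervals.
With interference 0.30 (so coincidence = 0.70), expected double-crossover frequency = 0.151 × 0.210 × 0.70 = 0.02220.
Expected number = 0.02220 × 956 = 21.22 ≈ 21.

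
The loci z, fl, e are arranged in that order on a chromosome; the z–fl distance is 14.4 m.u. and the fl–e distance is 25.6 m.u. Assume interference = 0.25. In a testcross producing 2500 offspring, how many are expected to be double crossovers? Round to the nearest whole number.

Map distances give recombination frequencies of 0.144 and 0.256 for the two intervals.
With interference 0.25 (so coincidence = 0.75), expected double-crossover frequency = 0.144 × 0.256 × 0.75 = 0.02765.
Expected number = 0.02765 × 2500 = 69.12 ≈ 69.

69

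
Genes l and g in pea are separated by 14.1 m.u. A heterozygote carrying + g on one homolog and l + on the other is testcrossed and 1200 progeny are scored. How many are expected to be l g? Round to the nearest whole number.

85

A map distance of 14.1 m.u. corresponds to a recombination frequency of 0.141.
The F1 is + g / l +, so l g is a recombinant gamete class with expected frequency r/2 = 0.141/2 = 0.0705.
Expected number = 0.0705 × 1200 = 84.60 ≈ 85.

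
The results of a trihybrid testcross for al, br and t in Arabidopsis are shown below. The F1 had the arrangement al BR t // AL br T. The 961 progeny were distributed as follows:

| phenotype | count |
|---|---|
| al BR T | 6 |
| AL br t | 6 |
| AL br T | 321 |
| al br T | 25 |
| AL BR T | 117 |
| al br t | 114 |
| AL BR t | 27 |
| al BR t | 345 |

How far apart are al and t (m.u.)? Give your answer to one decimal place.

6.7 m.u.

The two rarest classes, al BR T and AL br t, are the double crossovers. Comparing them with the parentals, only the t allele has switched, so t is the middle locus and the order is al – t – br.
Crossovers in the al–t interval produce the single-crossover classes AL BR t and al br T (27 + 25 = 52) plus the double crossovers (12).
RF(al–t) = (52 + 12) / 961 = 64/961 = 0.0666 → 6.7 m.u.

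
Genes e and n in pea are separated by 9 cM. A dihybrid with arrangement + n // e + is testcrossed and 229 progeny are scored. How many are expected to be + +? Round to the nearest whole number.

A map distance of 9 cM corresponds to a recombination frequency of 0.090.
The F1 is + n / e +, so + + is a recombinant gamete class with expected frequency r/2 = 0.090/2 = 0.0450.
Expected number = 0.0450 × 229 = 10.30 ≈ 10.

10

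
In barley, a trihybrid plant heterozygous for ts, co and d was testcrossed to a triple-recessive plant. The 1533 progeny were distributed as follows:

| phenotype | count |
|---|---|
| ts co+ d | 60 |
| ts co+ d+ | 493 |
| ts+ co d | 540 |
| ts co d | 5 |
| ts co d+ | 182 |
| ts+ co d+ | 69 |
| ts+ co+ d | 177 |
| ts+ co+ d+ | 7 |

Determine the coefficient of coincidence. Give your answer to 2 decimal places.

The two most frequent reciprocal classes, ts+ co d and ts co+ d+, are the parental types, so the F1 was ts+ co d / ts co+ d+.
The two rarest classes, ts co d and ts+ co+ d+, are the double crossovers. Comparing them with the parentals, only the ts allele has switched, so ts is the middle locus and the order is co – ts – d.
co–ts: (359 + 12)/1533 = 0.2420; ts–d: (129 + 12)/1533 = 0.0920.
Expected DCO frequency = 0.2420 × 0.0920 ≈ 0.02226; observed = 12/1533 ≈ 0.00783.
Coefficient of coincidence = 0.00783/0.02226 ≈ 0.35.

0.35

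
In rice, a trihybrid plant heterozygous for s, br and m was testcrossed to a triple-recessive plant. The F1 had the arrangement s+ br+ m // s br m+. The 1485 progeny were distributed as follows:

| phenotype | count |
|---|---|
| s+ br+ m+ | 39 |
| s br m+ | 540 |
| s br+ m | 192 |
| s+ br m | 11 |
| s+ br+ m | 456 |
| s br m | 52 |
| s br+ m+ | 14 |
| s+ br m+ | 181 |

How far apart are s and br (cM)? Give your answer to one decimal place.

26.8 cM

The two rarest classes, s+ br m and s br+ m+, are the double crossovers. Comparing them with the parentals, only the br allele has switched, so br is the middle locus and the order is m – br – s.
Crossovers in the br–s interval produce the single-crossover classes s br+ m and s+ br m+ (192 + 181 = 373) plus the double crossovers (25).
RF(br–s) = (373 + 25) / 1485 = 398/1485 = 0.2680 → 26.8 cM.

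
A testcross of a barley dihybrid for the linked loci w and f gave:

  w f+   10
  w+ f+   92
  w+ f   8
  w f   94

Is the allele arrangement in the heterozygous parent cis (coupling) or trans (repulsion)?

cis

The two most frequent classes are w+ f+ (92) and w f (94); these are the parental (non-recombinant) types.
So the F1 carried w+ f+ on one chromosome and w f on the other — the recessive alleles are on the same chromosome (cis / coupling).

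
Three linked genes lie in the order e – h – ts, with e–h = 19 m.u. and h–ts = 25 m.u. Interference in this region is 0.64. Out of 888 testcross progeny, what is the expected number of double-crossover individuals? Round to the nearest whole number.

Map distances give recombination frequencies of 0.190 and 0.250 for the two intervals.
With interference 0.64 (so coincidence = 0.36), expected double-crossover frequency = 0.190 × 0.250 × 0.36 = 0.01710.
Expected number = 0.01710 × 888 = 15.18 ≈ 15.

15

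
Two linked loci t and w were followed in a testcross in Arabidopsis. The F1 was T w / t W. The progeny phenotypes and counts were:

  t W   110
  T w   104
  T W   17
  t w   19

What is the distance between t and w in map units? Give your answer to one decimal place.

14.4 map units

The recombinant classes are T W and t w: 17 + 19 = 36.
Recombination frequency = 36/250 = 0.1440 ≈ 14.4%, i.e. 14.4 map units.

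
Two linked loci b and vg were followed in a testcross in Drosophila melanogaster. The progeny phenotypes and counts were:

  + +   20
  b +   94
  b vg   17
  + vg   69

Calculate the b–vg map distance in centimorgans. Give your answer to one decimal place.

The two most frequent classes, + vg (69) and b + (94), are the parental types, so the F1 was + vg / b +.
The recombinant classes are + + and b vg: 20 + 17 = 37.
Recombination frequency = 37/200 = 0.1850 ≈ 18.5%, i.e. 18.5 centimorgans.

18.5 centimorgans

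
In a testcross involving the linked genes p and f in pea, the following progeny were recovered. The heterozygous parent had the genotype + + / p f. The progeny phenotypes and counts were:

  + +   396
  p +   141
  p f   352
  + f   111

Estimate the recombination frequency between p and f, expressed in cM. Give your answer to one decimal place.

The recombinant classes are + f and p +: 111 + 141 = 252.
Recombination frequency = 252/1000 = 0.2520 ≈ 25.2%, i.e. 25.2 cM.

25.2 cM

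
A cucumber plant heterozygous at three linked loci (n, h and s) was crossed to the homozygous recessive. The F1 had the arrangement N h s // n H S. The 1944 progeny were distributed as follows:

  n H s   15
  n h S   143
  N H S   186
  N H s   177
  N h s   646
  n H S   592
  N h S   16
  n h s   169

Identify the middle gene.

s

The two rarest classes, N h S and n H s, are the double crossovers. Comparing them with the parentals, only the s allele has switched, so s is the middle locus and the order is n – s – h.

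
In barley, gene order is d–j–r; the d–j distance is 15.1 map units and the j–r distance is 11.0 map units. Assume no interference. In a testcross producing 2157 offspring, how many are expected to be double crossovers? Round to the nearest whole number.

Map distances give recombination frequencies of 0.151 and 0.110 for the two intervals.
With no interference, expected double-crossover frequency = 0.151 × 0.110 = 0.01661.
Expected number = 0.01661 × 2157 = 35.83 ≈ 36.

36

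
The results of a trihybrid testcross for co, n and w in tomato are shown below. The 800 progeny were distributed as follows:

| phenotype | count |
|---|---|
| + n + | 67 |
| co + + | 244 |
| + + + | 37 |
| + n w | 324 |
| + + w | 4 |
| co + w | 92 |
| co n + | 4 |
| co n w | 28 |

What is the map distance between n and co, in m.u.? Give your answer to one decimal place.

The two most frequent reciprocal classes, co + + and + n w, are the parental types, so the F1 was co + + / + n w.
The two rarest classes, co n + and + + w, are the double crossovers. Comparing them with the parentals, only the n allele has switched, so n is the middle locus and the order is w – n – co.
Crossovers in the n–co interval produce the single-crossover classes + + + and co n w (37 + 28 = 65) plus the double crossovers (8).
RF(n–co) = (65 + 8) / 800 = 73/800 = 0.0912 → 9.1 m.u.

9.1 m.u.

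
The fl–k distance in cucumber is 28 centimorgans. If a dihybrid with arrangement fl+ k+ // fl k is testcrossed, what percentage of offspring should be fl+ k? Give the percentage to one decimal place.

A map distance of 28 centimorgans corresponds to a recombination frequency of 0.280.
The F1 is fl+ k+ / fl k, so fl+ k is a recombinant gamete class with expected frequency r/2 = 0.280/2 = 0.1400.
That is 0.1400 = 14.0% of the progeny.

14.0%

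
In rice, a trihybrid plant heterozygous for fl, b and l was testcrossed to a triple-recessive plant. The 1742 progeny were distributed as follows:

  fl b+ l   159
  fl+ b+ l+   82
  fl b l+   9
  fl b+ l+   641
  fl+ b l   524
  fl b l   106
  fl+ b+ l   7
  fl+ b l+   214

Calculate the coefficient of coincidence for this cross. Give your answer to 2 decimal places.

0.35

The two most frequent reciprocal classes, fl b+ l+ and fl+ b l, are the parental types, so the F1 was fl b+ l+ / fl+ b l.
The two rarest classes, fl b l+ and fl+ b+ l, are the double crossovers. Comparing them with the parentals, only the b allele has switched, so b is the middle locus and the order is l – b – fl.
l–b: (373 + 16)/1742 = 0.2233; b–fl: (188 + 16)/1742 = 0.1171.
Expected DCO frequency = 0.2233 × 0.1171 ≈ 0.02615; observed = 16/1742 ≈ 0.00918.
Coefficient of coincidence = 0.00918/0.02615 ≈ 0.35.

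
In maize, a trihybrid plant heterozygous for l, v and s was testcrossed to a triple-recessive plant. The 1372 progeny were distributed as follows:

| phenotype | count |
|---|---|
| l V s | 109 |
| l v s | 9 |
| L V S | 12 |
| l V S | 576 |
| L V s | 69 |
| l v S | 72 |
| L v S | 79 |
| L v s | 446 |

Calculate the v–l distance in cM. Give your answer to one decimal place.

The two most frequent reciprocal classes, l V S and L v s, are the parental types, so the F1 was l V S / L v s.
The two rarest classes, L V S and l v s, are the double crossovers. Comparing them with the parentals, only the l allele has switched, so l is the middle locus and the order is s – l – v.
Crossovers in the l–v interval produce the single-crossover classes l v S and L V s (72 + 69 = 141) plus the double crossovers (21).
RF(l–v) = (141 + 21) / 1372 = 162/1372 = 0.1181 → 11.8 cM.

11.8 cM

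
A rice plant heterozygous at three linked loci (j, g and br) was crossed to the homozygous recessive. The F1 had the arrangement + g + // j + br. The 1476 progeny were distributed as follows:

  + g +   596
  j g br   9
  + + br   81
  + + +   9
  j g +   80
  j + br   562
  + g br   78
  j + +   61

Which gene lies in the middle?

The two rarest classes, + + + and j g br, are the double crossovers. Comparing them with the parentals, only the g allele has switched, so g is the middle locus and the order is br – g – j.

g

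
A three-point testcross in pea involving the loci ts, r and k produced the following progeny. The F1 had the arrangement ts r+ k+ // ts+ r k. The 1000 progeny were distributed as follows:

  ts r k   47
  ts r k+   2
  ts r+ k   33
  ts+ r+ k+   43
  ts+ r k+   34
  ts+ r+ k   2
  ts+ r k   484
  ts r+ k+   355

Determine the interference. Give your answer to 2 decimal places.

The two rarest classes, ts r k+ and ts+ r+ k, are the double crossovers. Comparing them with the parentals, only the r allele has switched, so r is the middle locus and the order is ts – r – k.
ts–r: (90 + 4)/1000 = 0.0940; r–k: (67 + 4)/1000 = 0.0710.
Expected DCO frequency = 0.0940 × 0.0710 ≈ 0.00667; observed = 4/1000 ≈ 0.00400.
Coefficient of coincidence = 0.00400/0.00667 ≈ 0.60; interference = 1 − 0.60 = 0.40.

0.40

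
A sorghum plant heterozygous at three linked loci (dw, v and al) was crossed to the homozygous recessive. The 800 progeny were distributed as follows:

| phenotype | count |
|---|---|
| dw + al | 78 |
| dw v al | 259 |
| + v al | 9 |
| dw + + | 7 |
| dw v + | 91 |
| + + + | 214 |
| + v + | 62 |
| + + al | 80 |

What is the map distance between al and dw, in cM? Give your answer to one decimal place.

The two most frequent reciprocal classes, + + + and dw v al, are the parental types, so the F1 was + + + / dw v al.
The two rarest classes, dw + + and + v al, are the double crossovers. Comparing them with the parentals, only the dw allele has switched, so dw is the middle locus and the order is al – dw – v.
Crossovers in the al–dw interval produce the single-crossover classes + + al and dw v + (80 + 91 = 171) plus the double crossovers (16).
RF(al–dw) = (171 + 16) / 800 = 187/800 = 0.2338 → 23.4 cM.

23.4 cM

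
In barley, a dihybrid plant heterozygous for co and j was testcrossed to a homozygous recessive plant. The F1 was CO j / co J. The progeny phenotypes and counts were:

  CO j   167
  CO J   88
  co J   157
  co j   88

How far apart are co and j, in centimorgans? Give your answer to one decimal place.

The recombinant classes are CO J and co j: 88 + 88 = 176.
Recombination frequency = 176/500 = 0.3520 ≈ 35.2%, i.e. 35.2 centimorgans.

35.2 centimorgans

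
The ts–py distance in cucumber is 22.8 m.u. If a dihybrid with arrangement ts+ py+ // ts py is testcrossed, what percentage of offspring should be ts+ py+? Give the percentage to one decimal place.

A map distance of 22.8 m.u. corresponds to a recombination frequency of 0.228.
The F1 is ts+ py+ / ts py, so ts+ py+ is a parental gamete class with expected frequency (1 − r)/2 = 0.772/2 = 0.3860.
That is 0.3860 = 38.6% of the progeny.

38.6%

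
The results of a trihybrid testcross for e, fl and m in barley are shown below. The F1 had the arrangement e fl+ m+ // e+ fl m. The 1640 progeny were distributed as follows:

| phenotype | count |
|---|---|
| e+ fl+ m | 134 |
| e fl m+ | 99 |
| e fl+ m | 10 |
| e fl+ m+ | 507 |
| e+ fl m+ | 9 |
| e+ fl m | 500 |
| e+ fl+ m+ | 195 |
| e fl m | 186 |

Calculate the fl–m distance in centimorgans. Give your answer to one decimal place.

15.4 centimorgans

The two rarest classes, e fl+ m and e+ fl m+, are the double crossovers. Comparing them with the parentals, only the m allele has switched, so m is the middle locus and the order is e – m – fl.
Crossovers in the m–fl interval produce the single-crossover classes e fl m+ and e+ fl+ m (99 + 134 = 233) plus the double crossovers (19).
RF(m–fl) = (233 + 19) / 1640 = 252/1640 = 0.1537 → 15.4 centimorgans.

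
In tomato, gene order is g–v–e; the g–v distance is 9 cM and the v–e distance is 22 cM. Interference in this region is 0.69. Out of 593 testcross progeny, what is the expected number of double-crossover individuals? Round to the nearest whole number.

Map distances give recombination frequencies of 0.090 and 0.220 for the two intervals.
With interference 0.69 (so coincidence = 0.31), expected double-crossover frequency = 0.090 × 0.220 × 0.31 = 0.00614.
Expected number = 0.00614 × 593 = 3.64 ≈ 4.

4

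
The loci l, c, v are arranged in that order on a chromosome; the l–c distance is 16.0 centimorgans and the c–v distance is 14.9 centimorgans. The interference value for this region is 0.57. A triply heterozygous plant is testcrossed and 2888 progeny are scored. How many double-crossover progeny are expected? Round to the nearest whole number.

30

Map distances give recombination frequencies of 0.160 and 0.149 for the two intervals.
With interference 0.57 (so coincidence = 0.43), expected double-crossover frequency = 0.160 × 0.149 × 0.43 = 0.01025.
Expected number = 0.01025 × 2888 = 29.61 ≈ 30.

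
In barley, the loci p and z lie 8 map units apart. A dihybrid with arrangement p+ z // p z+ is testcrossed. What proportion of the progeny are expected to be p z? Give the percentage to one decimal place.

A map distance of 8 map units corresponds to a recombination frequency of 0.080.
The F1 is p+ z / p z+, so p z is a recombinant gamete class with expected frequency r/2 = 0.080/2 = 0.0400.
That is 0.0400 = 4.0% of the progeny.

4.0%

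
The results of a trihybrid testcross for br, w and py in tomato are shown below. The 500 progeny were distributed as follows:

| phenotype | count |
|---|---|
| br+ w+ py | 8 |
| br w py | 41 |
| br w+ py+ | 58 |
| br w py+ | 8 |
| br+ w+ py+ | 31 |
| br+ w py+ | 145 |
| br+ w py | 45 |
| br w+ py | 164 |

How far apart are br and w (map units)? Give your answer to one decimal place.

17.6 map units

The two most frequent reciprocal classes, br w+ py and br+ w py+, are the parental types, so the F1 was br w+ py / br+ w py+.
The two rarest classes, br+ w+ py and br w py+, are the double crossovers. Comparing them with the parentals, only the br allele has switched, so br is the middle locus and the order is w – br – py.
Crossovers in the w–br interval produce the single-crossover classes br w py and br+ w+ py+ (41 + 31 = 72) plus the double crossovers (16).
RF(w–br) = (72 + 16) / 500 = 88/500 = 0.1760 → 17.6 map units.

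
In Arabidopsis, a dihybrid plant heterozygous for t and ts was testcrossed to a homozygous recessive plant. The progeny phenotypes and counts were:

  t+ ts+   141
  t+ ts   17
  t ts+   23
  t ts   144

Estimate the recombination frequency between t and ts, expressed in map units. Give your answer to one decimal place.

12.3 map units

The two most frequent classes, t+ ts+ (141) and t ts (144), are the parental types, so the F1 was t+ ts+ / t ts.
The recombinant classes are t+ ts and t ts+: 17 + 23 = 40.
Recombination frequency = 40/325 = 0.1231 ≈ 12.3%, i.e. 12.3 map units.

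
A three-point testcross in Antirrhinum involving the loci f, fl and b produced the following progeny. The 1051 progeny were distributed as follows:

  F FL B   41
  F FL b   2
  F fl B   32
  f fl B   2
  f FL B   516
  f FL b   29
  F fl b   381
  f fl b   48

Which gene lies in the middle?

The two most frequent reciprocal classes, f FL B and F fl b, are the parental types, so the F1 was f FL B / F fl b.
The two rarest classes, f fl B and F FL b, are the double crossovers. Comparing them with the parentals, only the fl allele has switched, so fl is the middle locus and the order is b – fl – f.

fl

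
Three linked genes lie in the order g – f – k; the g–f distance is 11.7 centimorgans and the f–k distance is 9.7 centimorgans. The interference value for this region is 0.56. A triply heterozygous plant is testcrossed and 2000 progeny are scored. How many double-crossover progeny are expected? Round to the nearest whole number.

10

Map distances give recombination frequencies of 0.117 and 0.097 for the two intervals.
With interference 0.56 (so coincidence = 0.44), expected double-crossover frequency = 0.117 × 0.097 × 0.44 = 0.00499.
Expected number = 0.00499 × 2000 = 9.99 ≈ 10.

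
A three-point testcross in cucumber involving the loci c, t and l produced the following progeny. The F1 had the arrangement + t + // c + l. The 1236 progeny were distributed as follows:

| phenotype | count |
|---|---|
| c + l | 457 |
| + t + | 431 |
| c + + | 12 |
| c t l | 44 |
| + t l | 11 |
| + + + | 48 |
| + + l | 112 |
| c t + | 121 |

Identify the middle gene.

The two rarest classes, + t l and c + +, are the double crossovers. Comparing them with the parentals, only the l allele has switched, so l is the middle locus and the order is c – l – t.

l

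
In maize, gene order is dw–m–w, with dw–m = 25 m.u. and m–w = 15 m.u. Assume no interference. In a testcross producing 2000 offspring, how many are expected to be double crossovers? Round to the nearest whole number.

75

Map distances give recombination frequencies of 0.250 and 0.150 for the two intervals.
With no interference, expected double-crossover frequency = 0.250 × 0.150 = 0.03750.
Expected number = 0.03750 × 2000 = 75.00 ≈ 75.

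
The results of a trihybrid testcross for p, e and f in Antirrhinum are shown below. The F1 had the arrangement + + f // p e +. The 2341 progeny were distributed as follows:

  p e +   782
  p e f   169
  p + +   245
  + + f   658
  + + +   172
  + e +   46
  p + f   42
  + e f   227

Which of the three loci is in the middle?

p

The two rarest classes, p + f and + e +, are the double crossovers. Comparing them with the parentals, only the p allele has switched, so p is the middle locus and the order is e – p – f.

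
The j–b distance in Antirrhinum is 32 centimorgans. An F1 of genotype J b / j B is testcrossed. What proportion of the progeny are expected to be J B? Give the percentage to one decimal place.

A map distance of 32 centimorgans corresponds to a recombination frequency of 0.320.
The F1 is J b / j B, so J B is a recombinant gamete class with expected frequency r/2 = 0.320/2 = 0.1600.
That is 0.1600 = 16.0% of the progeny.

16.0%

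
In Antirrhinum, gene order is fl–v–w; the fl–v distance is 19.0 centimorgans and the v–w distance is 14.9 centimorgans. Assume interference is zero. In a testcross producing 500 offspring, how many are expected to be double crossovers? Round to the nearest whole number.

Map distances give recombination frequencies of 0.190 and 0.149 for the two intervals.
With no interference, expected double-crossover frequency = 0.190 × 0.149 = 0.02831.
Expected number = 0.02831 × 500 = 14.15 ≈ 14.

14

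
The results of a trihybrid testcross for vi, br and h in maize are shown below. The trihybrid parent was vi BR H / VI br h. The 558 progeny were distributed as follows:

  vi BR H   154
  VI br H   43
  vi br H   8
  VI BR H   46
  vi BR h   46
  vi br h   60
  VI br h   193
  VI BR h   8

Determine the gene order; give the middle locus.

br

The two rarest classes, vi br H and VI BR h, are the double crossovers. Comparing them with the parentals, only the br allele has switched, so br is the middle locus and the order is h – br – vi.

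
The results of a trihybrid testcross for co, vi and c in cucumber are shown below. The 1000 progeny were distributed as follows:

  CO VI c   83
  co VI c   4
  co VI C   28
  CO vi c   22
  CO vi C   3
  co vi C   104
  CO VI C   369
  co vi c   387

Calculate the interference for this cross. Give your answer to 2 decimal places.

0.37

The two most frequent reciprocal classes, CO VI C and co vi c, are the parental types, so the F1 was CO VI C / co vi c.
The two rarest classes, CO vi C and co VI c, are the double crossovers. Comparing them with the parentals, only the vi allele has switched, so vi is the middle locus and the order is c – vi – co.
c–vi: (187 + 7)/1000 = 0.1940; vi–co: (50 + 7)/1000 = 0.0570.
Expected DCO frequency = 0.1940 × 0.0570 ≈ 0.01106; observed = 7/1000 ≈ 0.00700.
Coefficient of coincidence = 0.00700/0.01106 ≈ 0.63; interference = 1 − 0.63 = 0.37.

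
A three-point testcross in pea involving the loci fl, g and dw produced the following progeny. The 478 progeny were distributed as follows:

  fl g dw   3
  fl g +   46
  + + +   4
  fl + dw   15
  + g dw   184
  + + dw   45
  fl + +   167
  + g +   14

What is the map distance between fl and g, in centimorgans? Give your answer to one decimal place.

The two most frequent reciprocal classes, + g dw and fl + +, are the parental types, so the F1 was + g dw / fl + +.
The two rarest classes, fl g dw and + + +, are the double crossovers. Comparing them with the parentals, only the fl allele has switched, so fl is the middle locus and the order is dw – fl – g.
Crossovers in the fl–g interval produce the single-crossover classes + + dw and fl g + (45 + 46 = 91) plus the double crossovers (7).
RF(fl–g) = (91 + 7) / 478 = 98/478 = 0.2050 → 20.5 centimorgans.

20.5 centimorgans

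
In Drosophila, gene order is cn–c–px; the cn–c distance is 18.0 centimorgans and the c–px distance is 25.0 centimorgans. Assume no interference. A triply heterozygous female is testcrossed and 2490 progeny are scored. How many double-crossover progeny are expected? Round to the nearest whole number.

Map distances give recombination frequencies of 0.180 and 0.250 for the two intervals.
With no interference, expected double-crossover frequency = 0.180 × 0.250 = 0.04500.
Expected number = 0.04500 × 2490 = 112.05 ≈ 112.

112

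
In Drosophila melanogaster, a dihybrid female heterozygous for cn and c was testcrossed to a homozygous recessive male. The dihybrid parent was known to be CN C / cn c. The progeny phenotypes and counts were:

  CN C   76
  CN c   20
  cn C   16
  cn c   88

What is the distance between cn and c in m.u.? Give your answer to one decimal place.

The recombinant classes are CN c and cn C: 20 + 16 = 36.
Recombination frequency = 36/200 = 0.1800 ≈ 18.0%, i.e. 18.0 m.u.

18.0 m.u.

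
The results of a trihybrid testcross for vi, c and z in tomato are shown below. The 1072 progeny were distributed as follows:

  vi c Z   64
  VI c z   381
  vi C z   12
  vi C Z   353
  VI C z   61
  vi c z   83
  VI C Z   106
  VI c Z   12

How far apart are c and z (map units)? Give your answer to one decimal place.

The two most frequent reciprocal classes, vi C Z and VI c z, are the parental types, so the F1 was vi C Z / VI c z.
The two rarest classes, vi C z and VI c Z, are the double crossovers. Comparing them with the parentals, only the z allele has switched, so z is the middle locus and the order is c – z – vi.
Crossovers in the c–z interval produce the single-crossover classes vi c Z and VI C z (64 + 61 = 125) plus the double crossovers (24).
RF(c–z) = (125 + 24) / 1072 = 149/1072 = 0.1390 → 13.9 map units.

13.9 map units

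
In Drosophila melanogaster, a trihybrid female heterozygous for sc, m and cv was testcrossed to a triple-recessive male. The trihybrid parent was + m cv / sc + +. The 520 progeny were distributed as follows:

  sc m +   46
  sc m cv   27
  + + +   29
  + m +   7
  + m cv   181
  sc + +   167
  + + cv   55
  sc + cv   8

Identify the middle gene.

cv

The two rarest classes, + m + and sc + cv, are the double crossovers. Comparing them with the parentals, only the cv allele has switched, so cv is the middle locus and the order is m – cv – sc.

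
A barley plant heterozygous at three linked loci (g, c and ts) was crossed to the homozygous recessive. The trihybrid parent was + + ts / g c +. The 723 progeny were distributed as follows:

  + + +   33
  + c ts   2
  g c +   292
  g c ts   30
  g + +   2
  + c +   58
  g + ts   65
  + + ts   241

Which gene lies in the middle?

The two rarest classes, + c ts and g + +, are the double crossovers. Comparing them with the parentals, only the c allele has switched, so c is the middle locus and the order is ts – c – g.

c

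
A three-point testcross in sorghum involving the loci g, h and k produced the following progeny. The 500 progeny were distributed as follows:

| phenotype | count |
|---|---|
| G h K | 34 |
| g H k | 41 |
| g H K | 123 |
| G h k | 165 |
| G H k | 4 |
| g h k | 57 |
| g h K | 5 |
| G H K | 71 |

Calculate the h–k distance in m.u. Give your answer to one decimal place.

The two most frequent reciprocal classes, g H K and G h k, are the parental types, so the F1 was g H K / G h k.
The two rarest classes, g h K and G H k, are the double crossovers. Comparing them with the parentals, only the h allele has switched, so h is the middle locus and the order is k – h – g.
Crossovers in the k–h interval produce the single-crossover classes g H k and G h K (41 + 34 = 75) plus the double crossovers (9).
RF(k–h) = (75 + 9) / 500 = 84/500 = 0.1680 → 16.8 m.u.

16.8 m.u.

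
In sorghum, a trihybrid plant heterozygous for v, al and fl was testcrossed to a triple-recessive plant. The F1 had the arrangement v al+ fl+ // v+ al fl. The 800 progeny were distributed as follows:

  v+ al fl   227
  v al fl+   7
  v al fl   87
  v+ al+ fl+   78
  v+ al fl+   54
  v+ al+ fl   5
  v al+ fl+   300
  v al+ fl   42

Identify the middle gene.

al

The two rarest classes, v al fl+ and v+ al+ fl, are the double crossovers. Comparing them with the parentals, only the al allele has switched, so al is the middle locus and the order is v – al – fl.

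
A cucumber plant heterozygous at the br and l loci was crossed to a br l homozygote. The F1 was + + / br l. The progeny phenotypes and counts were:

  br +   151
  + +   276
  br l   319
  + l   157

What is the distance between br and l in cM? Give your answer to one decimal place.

The recombinant classes are + l and br +: 157 + 151 = 308.
Recombination frequency = 308/903 = 0.3411 ≈ 34.1%, i.e. 34.1 cM.

34.1 cM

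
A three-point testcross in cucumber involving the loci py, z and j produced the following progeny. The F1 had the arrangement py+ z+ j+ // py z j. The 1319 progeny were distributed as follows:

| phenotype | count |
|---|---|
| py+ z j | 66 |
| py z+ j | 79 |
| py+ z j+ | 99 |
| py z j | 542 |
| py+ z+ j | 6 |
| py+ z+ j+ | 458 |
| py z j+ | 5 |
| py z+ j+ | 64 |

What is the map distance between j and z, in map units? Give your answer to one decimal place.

The two rarest classes, py+ z+ j and py z j+, are the double crossovers. Comparing them with the parentals, only the j allele has switched, so j is the middle locus and the order is py – j – z.
Crossovers in the j–z interval produce the single-crossover classes py+ z j+ and py z+ j (99 + 79 = 178) plus the double crossovers (11).
RF(j–z) = (178 + 11) / 1319 = 189/1319 = 0.1433 → 14.3 map units.

14.3 map units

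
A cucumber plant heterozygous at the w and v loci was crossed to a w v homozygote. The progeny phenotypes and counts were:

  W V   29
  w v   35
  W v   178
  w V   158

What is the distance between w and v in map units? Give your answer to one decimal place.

The two most frequent classes, W v (178) and w V (158), are the parental types, so the F1 was W v / w V.
The recombinant classes are W V and w v: 29 + 35 = 64.
Recombination frequency = 64/400 = 0.1600 ≈ 16.0%, i.e. 16.0 map units.

16.0 map units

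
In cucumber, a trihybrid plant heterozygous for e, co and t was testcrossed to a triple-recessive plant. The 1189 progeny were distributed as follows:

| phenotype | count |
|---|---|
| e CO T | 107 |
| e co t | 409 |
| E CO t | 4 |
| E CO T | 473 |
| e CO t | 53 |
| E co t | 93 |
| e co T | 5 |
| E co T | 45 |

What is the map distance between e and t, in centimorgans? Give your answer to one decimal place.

17.6 centimorgans

The two most frequent reciprocal classes, E CO T and e co t, are the parental types, so the F1 was E CO T / e co t.
The two rarest classes, E CO t and e co T, are the double crossovers. Comparing them with the parentals, only the t allele has switched, so t is the middle locus and the order is co – t – e.
Crossovers in the t–e interval produce the single-crossover classes e CO T and E co t (107 + 93 = 200) plus the double crossovers (9).
RF(t–e) = (200 + 9) / 1189 = 209/1189 = 0.1758 → 17.6 centimorgans.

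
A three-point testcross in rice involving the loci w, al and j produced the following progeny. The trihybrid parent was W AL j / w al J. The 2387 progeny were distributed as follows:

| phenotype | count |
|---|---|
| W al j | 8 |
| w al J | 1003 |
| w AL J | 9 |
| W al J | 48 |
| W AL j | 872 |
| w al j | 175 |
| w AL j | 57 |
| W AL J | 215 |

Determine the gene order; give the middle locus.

The two rarest classes, W al j and w AL J, are the double crossovers. Comparing them with the parentals, only the al allele has switched, so al is the middle locus and the order is w – al – j.

al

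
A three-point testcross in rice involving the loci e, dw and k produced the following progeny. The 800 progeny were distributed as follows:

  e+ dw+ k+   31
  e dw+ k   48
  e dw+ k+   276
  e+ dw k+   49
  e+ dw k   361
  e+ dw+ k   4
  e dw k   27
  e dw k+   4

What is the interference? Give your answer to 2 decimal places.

0.08

The two most frequent reciprocal classes, e dw+ k+ and e+ dw k, are the parental types, so the F1 was e dw+ k+ / e+ dw k.
The two rarest classes, e dw k+ and e+ dw+ k, are the double crossovers. Comparing them with the parentals, only the dw allele has switched, so dw is the middle locus and the order is k – dw – e.
k–dw: (97 + 8)/800 = 0.1313; dw–e: (58 + 8)/800 = 0.0825.
Expected DCO frequency = 0.1313 × 0.0825 ≈ 0.01083; observed = 8/800 ≈ 0.01000.
Coefficient of coincidence = 0.01000/0.01083 ≈ 0.92; interference = 1 − 0.92 = 0.08.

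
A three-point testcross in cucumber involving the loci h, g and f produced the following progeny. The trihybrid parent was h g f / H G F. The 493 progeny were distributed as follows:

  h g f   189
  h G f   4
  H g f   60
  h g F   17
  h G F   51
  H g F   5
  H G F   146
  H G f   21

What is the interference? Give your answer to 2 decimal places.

0.21

The two rarest classes, h G f and H g F, are the double crossovers. Comparing them with the parentals, only the g allele has switched, so g is the middle locus and the order is f – g – h.
f–g: (38 + 9)/493 = 0.0953; g–h: (111 + 9)/493 = 0.2434.
Expected DCO frequency = 0.0953 × 0.2434 ≈ 0.02320; observed = 9/493 ≈ 0.01826.
Coefficient of coincidence = 0.01826/0.02320 ≈ 0.79; interference = 1 − 0.79 = 0.21.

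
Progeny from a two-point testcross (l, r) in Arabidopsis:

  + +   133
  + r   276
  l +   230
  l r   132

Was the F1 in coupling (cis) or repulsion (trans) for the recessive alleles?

trans

The two most frequent classes are + r (276) and l + (230); these are the parental (non-recombinant) types.
So the F1 carried + r on one chromosome and l + on the other — the recessive alleles are on opposite chromosomes (trans / repulsion).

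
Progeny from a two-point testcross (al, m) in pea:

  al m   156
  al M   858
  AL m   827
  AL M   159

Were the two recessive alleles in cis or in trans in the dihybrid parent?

trans

The two most frequent classes are AL m (827) and al M (858); these are the parental (non-recombinant) types.
So the F1 carried AL m on one chromosome and al M on the other — the recessive alleles are on opposite chromosomes (trans / repulsion).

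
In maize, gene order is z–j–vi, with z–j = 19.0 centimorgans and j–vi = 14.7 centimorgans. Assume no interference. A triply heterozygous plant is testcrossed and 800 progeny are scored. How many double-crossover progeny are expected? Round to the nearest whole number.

Map distances give recombination frequencies of 0.190 and 0.147 for the two intervals.
With no interference, expected double-crossover frequency = 0.190 × 0.147 = 0.02793.
Expected number = 0.02793 × 800 = 22.34 ≈ 22.

22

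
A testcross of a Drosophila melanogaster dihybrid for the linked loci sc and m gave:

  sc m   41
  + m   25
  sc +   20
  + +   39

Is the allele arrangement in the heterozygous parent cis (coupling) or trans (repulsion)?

The two most frequent classes are + + (39) and sc m (41); these are the parental (non-recombinant) types.
So the F1 carried + + on one chromosome and sc m on the other — the recessive alleles are on the same chromosome (cis / coupling).

cis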